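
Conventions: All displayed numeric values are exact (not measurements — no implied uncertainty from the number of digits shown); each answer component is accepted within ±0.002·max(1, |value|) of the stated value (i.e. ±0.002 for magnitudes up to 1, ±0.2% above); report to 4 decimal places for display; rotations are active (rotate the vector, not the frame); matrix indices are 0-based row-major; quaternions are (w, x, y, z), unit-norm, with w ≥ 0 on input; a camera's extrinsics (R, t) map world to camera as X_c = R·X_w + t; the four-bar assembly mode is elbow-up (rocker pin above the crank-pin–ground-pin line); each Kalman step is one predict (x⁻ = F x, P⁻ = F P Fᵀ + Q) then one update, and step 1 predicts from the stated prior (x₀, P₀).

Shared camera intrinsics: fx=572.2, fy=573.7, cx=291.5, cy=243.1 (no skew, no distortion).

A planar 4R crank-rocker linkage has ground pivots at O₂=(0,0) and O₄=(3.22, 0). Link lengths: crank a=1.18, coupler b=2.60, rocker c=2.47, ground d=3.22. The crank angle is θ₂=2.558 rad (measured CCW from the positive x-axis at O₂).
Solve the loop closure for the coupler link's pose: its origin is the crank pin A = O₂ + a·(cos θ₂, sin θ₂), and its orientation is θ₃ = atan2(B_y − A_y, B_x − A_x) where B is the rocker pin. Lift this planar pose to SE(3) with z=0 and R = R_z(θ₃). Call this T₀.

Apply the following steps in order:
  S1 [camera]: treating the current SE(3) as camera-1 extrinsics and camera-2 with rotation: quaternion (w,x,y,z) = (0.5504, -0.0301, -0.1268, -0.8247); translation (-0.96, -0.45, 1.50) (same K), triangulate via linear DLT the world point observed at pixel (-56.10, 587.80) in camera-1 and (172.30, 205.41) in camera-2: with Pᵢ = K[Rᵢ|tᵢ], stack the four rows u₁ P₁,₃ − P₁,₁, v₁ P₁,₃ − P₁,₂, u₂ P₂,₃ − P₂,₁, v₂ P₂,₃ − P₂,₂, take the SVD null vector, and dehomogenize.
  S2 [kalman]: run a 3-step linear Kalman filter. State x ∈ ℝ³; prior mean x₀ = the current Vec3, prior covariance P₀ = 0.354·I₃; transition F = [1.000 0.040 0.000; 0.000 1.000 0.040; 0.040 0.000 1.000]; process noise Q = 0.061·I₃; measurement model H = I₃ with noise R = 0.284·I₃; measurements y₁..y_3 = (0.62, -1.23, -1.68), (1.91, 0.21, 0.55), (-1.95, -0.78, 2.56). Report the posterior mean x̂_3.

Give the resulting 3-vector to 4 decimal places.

result = (-0.1303, -0.4224, 1.0918)

source (fourbar_fk): coupler pose = R=[0.9190 -0.3942 0.0000; 0.3942 0.9190 0.0000; 0.0000 0.0000 1.0000], t=(-0.9847, 0.6502, 0.0000)
after S1 (triangulate): (0.0524, 0.4827, 1.8549)
after S2 (kf_track): (-0.1303, -0.4224, 1.0918)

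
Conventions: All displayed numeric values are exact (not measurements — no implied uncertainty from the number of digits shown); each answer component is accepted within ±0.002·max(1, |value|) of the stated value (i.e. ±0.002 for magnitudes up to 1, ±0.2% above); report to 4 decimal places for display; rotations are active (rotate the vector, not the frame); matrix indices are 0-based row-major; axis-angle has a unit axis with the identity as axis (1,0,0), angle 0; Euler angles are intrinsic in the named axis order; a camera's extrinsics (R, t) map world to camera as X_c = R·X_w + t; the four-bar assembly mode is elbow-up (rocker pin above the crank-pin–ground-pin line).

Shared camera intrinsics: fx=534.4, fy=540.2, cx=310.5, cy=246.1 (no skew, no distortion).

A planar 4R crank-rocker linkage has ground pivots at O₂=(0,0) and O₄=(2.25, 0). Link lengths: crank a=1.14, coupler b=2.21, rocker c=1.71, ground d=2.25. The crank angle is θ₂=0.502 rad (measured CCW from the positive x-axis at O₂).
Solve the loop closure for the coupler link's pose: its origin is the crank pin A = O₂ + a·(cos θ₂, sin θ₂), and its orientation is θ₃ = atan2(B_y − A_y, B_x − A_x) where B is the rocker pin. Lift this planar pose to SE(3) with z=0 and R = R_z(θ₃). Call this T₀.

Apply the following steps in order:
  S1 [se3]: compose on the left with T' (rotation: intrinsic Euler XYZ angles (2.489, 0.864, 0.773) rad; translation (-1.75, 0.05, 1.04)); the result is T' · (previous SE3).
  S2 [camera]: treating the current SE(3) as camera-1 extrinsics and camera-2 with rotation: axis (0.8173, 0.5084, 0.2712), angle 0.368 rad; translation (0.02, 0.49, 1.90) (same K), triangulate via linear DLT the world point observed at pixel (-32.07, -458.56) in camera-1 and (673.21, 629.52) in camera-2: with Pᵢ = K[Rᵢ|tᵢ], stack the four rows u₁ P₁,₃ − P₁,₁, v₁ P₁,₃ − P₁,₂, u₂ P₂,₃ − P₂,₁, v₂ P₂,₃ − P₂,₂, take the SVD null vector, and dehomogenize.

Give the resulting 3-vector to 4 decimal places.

result = (1.8331, 1.4979, 0.7270)

source (fourbar_fk): coupler pose = R=[0.8910 -0.4539 0.0000; 0.4539 0.8910 0.0000; 0.0000 0.0000 1.0000], t=(0.9993, 0.5485, 0.0000)
after S1 (compose_se3): R=[0.2084 -0.6151 0.7604; -0.6043 -0.6923 -0.3943; 0.7690 -0.3774 -0.5160], t=(-1.5342, -0.6630, 1.9030)
after S2 (triangulate): (1.8331, 1.4979, 0.7270)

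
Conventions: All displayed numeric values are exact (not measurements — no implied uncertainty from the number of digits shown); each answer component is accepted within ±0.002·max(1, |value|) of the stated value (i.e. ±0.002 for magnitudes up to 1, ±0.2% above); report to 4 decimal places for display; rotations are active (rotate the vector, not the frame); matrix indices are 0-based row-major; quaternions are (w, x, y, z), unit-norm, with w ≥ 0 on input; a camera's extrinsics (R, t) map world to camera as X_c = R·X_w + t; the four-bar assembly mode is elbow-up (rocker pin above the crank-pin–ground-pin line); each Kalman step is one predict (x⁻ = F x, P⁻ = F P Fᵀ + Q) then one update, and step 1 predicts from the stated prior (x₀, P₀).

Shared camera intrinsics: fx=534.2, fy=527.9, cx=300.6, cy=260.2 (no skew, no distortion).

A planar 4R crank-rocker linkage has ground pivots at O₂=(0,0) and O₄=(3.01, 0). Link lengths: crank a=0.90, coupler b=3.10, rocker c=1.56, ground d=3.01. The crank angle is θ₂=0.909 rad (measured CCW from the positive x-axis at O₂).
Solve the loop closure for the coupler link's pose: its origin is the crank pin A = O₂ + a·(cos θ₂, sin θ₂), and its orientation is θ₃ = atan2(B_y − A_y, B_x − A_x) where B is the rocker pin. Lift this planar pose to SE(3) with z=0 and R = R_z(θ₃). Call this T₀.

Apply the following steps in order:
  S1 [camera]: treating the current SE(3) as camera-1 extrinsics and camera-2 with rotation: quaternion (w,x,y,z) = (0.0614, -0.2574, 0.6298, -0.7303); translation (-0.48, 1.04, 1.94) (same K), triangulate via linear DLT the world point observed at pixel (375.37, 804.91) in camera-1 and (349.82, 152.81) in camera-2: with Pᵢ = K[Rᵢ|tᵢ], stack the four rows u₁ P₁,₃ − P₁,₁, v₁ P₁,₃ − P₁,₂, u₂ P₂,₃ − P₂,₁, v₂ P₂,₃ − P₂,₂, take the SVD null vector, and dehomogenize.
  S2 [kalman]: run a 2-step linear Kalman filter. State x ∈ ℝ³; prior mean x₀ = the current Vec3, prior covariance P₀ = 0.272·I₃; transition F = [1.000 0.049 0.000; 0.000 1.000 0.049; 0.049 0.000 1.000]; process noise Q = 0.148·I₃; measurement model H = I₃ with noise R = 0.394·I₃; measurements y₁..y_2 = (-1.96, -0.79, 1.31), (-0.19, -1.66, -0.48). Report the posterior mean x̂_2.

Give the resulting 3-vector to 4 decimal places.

result = (-0.6996, -0.7658, 0.4290)

source (fourbar_fk): coupler pose = R=[0.9703 -0.2417 0.0000; 0.2417 0.9703 0.0000; 0.0000 0.0000 1.0000], t=(0.5531, 0.7100, 0.0000)
after S1 (triangulate): (-0.1806, 0.7699, 1.3698)
after S2 (kf_track): (-0.6996, -0.7658, 0.4290)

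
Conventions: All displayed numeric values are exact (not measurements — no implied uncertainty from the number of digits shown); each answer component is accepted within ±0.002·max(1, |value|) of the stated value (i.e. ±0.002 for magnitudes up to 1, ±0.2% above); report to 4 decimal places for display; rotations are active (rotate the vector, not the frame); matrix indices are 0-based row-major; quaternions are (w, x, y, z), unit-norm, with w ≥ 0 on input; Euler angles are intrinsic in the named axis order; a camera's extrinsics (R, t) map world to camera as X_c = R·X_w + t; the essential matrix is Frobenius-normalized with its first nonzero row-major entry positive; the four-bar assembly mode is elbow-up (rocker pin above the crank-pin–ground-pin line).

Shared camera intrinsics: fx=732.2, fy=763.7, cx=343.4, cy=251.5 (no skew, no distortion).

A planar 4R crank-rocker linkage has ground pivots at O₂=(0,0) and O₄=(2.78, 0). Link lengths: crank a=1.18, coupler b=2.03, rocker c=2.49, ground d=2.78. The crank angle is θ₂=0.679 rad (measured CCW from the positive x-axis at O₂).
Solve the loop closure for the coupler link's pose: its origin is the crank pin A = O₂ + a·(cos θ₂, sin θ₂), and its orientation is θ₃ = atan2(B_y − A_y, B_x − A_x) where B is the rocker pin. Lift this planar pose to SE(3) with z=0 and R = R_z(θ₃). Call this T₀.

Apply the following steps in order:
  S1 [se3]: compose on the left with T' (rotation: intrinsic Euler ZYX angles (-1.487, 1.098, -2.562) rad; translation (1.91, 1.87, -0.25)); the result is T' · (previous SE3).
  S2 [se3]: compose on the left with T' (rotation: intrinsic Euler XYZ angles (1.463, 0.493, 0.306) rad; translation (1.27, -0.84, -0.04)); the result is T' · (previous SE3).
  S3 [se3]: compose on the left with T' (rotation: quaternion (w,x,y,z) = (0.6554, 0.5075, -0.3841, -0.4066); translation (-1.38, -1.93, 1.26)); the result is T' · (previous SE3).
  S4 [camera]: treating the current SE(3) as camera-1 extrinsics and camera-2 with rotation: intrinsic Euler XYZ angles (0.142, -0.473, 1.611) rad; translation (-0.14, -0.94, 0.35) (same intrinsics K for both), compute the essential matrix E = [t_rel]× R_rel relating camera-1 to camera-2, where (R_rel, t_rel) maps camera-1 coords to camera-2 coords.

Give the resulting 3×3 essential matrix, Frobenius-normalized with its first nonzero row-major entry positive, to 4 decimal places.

source (fourbar_fk): coupler pose = R=[0.5803 -0.8144 0.0000; 0.8144 0.5803 0.0000; 0.0000 0.0000 1.0000], t=(0.9183, 0.7411, 0.0000)
after S1 (compose_se3): R=[-0.6901 -0.5385 0.4834; 0.0753 0.6109 0.7881; -0.7198 0.5803 -0.3810], t=(1.2969, 1.7615, -1.2524)
after S2 (compose_se3): R=[-0.9403 -0.3398 0.0166; 0.2954 -0.7913 0.5354; -0.1688 0.5084 0.8444], t=(1.2992, 0.8118, 1.8637)
after S3 (compose_se3): R=[-0.1550 -0.7062 -0.6909; 0.9729 0.0122 -0.2308; 0.1714 -0.7079 0.6852], t=(-2.4851, -3.6615, 2.5253)
after S4 (essential): [0.1627 -0.4853 -0.4028; 0.4117 0.0066 0.4239; 0.3915 -0.2507 0.1027]

matrix = [0.1627 -0.4853 -0.4028; 0.4117 0.0066 0.4239; 0.3915 -0.2507 0.1027]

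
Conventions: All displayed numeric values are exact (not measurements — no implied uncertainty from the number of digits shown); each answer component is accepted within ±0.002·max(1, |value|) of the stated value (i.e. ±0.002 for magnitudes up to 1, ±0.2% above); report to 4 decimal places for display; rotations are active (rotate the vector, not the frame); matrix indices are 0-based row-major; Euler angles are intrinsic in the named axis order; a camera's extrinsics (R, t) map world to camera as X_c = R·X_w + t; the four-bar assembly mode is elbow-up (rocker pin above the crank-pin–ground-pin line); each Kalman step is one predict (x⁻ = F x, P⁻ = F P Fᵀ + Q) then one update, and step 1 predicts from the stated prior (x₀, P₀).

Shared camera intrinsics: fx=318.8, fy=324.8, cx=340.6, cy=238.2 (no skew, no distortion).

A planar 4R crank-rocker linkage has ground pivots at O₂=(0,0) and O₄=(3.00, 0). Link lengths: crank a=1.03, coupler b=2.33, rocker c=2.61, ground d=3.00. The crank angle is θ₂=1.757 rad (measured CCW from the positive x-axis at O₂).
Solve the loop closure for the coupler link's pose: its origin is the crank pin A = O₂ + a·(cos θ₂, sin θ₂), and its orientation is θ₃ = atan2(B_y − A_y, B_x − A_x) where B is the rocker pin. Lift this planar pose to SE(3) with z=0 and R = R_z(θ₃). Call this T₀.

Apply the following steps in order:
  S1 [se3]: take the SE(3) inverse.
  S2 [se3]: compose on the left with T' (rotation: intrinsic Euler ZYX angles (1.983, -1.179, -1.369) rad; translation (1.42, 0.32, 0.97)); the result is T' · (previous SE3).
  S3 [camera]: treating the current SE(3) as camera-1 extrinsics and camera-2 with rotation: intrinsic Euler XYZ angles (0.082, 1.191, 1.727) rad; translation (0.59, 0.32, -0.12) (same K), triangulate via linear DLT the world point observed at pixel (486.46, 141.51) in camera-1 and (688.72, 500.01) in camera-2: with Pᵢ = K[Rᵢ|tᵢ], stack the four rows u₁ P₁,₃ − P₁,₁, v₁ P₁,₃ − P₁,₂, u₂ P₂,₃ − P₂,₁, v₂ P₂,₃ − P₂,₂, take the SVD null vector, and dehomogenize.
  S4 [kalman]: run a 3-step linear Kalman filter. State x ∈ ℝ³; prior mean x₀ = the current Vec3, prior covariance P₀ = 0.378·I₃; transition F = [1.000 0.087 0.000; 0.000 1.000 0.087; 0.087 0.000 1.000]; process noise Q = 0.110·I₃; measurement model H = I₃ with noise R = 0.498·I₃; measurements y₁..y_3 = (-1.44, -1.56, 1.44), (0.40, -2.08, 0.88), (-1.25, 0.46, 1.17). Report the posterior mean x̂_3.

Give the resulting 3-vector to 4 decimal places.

result = (-0.5555, -0.4085, 1.0811)

source (fourbar_fk): coupler pose = R=[0.8351 -0.5501 0.0000; 0.5501 0.8351 0.0000; 0.0000 0.0000 1.0000], t=(-0.1907, 1.0122, 0.0000)
after S1 (invert_se3): R=[0.8351 0.5501 0.0000; -0.5501 0.8351 0.0000; 0.0000 0.0000 1.0000], t=(-0.3976, -0.9502, 0.0000)
after S2 (compose_se3): R=[0.1728 -0.5404 -0.8234; -0.1200 0.8182 -0.5622; 0.9776 0.1960 0.0765], t=(2.0000, -0.5311, 0.9580)
after S3 (triangulate): (0.7993, 0.7487, 1.0141)
after S4 (kf_track): (-0.5555, -0.4085, 1.0811)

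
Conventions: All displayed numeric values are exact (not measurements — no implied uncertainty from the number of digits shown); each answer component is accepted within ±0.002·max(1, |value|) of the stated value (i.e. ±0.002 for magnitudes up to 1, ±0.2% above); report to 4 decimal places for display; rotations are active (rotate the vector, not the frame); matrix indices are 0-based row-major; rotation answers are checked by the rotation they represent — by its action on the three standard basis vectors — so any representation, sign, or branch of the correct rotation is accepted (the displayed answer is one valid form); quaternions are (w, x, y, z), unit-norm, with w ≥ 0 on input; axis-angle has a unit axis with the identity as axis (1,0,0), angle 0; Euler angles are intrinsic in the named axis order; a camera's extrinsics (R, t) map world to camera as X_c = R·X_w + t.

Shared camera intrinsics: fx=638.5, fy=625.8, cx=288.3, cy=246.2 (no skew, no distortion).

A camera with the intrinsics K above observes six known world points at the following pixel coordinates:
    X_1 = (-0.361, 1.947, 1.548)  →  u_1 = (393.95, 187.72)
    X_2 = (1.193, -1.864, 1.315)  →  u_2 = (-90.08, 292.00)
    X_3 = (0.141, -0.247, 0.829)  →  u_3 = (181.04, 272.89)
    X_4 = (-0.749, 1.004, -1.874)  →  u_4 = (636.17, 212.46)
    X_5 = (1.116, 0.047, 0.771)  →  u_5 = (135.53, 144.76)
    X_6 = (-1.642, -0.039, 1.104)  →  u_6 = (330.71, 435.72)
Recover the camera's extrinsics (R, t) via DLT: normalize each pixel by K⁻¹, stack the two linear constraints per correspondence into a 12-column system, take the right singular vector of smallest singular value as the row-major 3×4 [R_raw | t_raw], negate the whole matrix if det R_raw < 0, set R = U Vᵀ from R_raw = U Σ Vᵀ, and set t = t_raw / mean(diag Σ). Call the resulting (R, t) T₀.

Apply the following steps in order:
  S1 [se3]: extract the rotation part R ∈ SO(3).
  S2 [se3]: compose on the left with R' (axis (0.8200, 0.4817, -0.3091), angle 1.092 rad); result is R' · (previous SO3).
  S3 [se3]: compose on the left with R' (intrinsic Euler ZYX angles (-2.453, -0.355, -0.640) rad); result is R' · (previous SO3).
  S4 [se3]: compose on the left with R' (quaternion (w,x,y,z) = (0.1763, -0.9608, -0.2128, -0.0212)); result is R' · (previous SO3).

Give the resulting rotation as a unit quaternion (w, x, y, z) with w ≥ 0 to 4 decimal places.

rotation (quat) = (0.1095, -0.9216, 0.3706, -0.0367)

source (pnp_recover): camera pose = R=[-0.5868 0.7683 -0.2556; -0.8081 -0.5757 0.1248; -0.0512 0.2797 0.9587], t=(-0.3099, 0.0700, 4.0104)
after S1 (rot_of_se3): [-0.5868 0.7683 -0.2556; -0.8081 -0.5757 0.1248; -0.0512 0.2797 0.9587]
after S2 (compose_so3): [-0.8919 0.4334 0.1292; -0.3960 -0.6104 -0.6859; -0.2184 -0.6630 0.7161]
after S3 (compose_so3): [0.3775 -0.9214 0.0927; 0.8909 0.3886 0.2350; -0.2525 -0.0061 0.9676]
after S4 (compose_so3): [0.7226 -0.6751 0.1488; -0.6911 -0.7013 0.1747; -0.0135 -0.2291 -0.9733]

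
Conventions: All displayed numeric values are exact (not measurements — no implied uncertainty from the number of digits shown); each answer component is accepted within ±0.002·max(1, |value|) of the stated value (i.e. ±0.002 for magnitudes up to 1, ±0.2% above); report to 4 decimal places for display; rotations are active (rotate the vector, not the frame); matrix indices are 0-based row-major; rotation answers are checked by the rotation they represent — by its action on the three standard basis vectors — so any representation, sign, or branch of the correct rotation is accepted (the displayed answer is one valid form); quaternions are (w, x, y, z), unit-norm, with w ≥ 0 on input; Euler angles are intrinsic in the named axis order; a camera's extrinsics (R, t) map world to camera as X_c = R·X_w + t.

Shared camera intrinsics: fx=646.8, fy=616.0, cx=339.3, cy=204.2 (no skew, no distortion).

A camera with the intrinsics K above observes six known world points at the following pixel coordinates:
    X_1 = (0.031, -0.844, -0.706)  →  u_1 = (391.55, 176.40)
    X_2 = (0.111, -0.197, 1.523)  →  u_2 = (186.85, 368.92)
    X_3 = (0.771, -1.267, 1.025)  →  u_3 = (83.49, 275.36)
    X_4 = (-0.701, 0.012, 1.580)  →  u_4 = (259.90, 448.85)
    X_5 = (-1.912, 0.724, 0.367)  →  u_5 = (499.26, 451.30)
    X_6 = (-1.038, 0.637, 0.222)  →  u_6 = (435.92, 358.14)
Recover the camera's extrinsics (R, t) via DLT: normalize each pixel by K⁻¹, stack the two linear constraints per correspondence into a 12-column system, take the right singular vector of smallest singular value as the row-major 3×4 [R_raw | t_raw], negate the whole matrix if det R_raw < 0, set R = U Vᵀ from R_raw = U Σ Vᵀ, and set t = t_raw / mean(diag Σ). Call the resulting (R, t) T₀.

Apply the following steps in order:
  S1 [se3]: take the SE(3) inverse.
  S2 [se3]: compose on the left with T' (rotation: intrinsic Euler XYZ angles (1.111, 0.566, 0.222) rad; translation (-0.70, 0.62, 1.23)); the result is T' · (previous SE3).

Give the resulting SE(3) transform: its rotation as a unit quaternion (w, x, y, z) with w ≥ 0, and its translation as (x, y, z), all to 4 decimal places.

source (pnp_recover): camera pose = R=[-0.6408 0.2940 -0.7092; -0.7370 0.0229 0.6755; 0.2148 0.9555 0.2020], t=(0.0700, 0.3500, 4.6897)
after S1 (invert_se3): R=[-0.6408 -0.7370 0.2148; 0.2940 0.0229 0.9555; -0.7092 0.6755 0.2020], t=(-0.7046, -4.5098, -1.1340)
after S2 (compose_se3): R=[-0.9625 -0.2489 0.1076; 0.2696 -0.9209 0.2814; 0.0290 0.2999 0.9535], t=(-1.0502, -0.3964, -3.3488)

rotation (quat) = (0.1323, 0.0349, 0.1484, 0.9794), translation = (-1.0502, -0.3964, -3.3488)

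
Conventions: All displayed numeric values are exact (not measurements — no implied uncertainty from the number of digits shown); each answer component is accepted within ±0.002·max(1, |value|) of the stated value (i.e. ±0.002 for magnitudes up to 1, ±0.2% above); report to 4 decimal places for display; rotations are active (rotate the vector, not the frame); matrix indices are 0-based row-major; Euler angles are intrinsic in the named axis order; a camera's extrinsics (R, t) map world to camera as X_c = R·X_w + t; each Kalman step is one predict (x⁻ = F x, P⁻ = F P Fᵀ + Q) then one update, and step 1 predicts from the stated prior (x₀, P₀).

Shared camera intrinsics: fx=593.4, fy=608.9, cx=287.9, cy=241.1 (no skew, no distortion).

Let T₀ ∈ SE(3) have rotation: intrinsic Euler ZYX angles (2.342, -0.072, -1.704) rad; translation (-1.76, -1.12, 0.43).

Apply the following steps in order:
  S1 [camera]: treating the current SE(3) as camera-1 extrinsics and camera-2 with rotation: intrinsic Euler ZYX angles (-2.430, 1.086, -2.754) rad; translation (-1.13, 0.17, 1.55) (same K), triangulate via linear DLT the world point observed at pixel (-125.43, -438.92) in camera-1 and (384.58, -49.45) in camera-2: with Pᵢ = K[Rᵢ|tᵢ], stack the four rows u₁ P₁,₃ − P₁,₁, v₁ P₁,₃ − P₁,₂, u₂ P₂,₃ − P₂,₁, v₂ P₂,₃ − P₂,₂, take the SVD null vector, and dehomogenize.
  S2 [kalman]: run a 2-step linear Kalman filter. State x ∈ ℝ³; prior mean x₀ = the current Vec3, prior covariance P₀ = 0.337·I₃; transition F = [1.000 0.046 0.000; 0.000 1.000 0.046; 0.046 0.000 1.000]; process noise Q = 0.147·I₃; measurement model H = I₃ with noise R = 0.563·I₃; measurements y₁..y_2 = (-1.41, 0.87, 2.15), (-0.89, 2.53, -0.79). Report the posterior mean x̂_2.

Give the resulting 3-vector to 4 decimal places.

after S1 (triangulate): (-0.9983, -1.9860, 0.5689)
after S2 (kf_track): (-1.0780, 0.7090, 0.4208)

result = (-1.0780, 0.7090, 0.4208)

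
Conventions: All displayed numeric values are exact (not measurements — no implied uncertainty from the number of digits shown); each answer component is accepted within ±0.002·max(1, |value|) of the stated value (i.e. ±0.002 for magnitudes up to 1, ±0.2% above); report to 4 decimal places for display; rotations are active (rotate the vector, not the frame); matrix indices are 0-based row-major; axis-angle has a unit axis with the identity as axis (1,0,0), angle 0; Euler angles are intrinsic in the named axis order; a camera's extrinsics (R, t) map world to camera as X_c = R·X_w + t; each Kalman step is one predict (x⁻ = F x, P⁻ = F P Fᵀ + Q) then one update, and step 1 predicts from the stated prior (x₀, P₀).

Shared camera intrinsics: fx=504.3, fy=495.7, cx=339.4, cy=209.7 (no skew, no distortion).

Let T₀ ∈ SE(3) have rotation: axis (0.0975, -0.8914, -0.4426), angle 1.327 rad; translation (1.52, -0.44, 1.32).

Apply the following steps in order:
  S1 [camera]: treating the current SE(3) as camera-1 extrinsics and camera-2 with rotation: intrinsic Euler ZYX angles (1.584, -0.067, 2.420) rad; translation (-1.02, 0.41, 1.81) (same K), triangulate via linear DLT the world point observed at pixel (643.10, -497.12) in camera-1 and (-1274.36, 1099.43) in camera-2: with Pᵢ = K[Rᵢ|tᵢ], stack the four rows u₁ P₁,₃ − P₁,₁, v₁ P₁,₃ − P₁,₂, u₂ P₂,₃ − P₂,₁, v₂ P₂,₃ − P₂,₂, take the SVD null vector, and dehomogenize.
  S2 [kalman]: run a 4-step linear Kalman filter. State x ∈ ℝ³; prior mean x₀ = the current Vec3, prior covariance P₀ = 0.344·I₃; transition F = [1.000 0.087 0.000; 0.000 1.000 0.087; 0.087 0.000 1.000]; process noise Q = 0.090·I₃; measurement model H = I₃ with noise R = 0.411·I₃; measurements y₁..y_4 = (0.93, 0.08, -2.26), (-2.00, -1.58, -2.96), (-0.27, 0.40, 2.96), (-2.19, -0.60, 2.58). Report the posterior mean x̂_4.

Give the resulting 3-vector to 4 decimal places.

after S1 (triangulate): (0.6066, -1.5064, 0.3368)
after S2 (kf_track): (-1.0351, -0.5638, 0.9645)

result = (-1.0351, -0.5638, 0.9645)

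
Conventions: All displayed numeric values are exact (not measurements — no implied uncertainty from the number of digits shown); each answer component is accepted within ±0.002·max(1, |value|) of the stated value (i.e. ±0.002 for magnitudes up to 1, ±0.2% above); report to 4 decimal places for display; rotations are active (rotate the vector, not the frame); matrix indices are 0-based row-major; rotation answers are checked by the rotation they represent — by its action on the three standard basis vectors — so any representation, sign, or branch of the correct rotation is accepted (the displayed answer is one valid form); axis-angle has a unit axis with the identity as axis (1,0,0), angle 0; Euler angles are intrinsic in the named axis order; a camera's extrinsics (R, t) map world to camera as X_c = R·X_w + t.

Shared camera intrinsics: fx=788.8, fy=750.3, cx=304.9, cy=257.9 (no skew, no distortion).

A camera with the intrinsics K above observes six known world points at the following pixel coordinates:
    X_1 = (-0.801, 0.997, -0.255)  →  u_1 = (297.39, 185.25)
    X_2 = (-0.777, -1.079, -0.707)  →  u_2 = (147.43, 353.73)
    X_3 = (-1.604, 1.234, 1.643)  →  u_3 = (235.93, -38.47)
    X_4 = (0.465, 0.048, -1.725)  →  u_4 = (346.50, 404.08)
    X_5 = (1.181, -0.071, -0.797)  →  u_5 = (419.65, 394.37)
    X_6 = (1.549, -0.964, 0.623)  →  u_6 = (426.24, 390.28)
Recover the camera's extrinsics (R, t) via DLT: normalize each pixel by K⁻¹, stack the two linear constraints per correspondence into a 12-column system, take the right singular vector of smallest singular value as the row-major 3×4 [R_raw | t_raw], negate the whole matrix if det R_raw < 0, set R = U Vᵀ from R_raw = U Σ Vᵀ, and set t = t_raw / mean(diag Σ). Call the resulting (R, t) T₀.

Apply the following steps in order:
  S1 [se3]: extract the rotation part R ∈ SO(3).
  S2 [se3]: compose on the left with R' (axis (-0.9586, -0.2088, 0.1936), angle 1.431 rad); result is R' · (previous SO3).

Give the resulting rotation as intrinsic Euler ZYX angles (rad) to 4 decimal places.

source (pnp_recover): camera pose = R=[0.8105 0.5856 0.0132; 0.4247 -0.5720 -0.7018; -0.4034 0.5744 -0.7123], t=(-0.0002, 0.0298, 6.1673)
after S1 (rot_of_se3): [0.8105 0.5856 0.0132; 0.4247 -0.5720 -0.7018; -0.4034 0.5744 -0.7123]
after S2 (compose_so3): [0.8935 0.3454 0.2869; 0.0012 0.6372 -0.7707; -0.4490 0.6890 0.5689]

rotation (euler_zyx) = (0.0013, 0.4657, 0.8805)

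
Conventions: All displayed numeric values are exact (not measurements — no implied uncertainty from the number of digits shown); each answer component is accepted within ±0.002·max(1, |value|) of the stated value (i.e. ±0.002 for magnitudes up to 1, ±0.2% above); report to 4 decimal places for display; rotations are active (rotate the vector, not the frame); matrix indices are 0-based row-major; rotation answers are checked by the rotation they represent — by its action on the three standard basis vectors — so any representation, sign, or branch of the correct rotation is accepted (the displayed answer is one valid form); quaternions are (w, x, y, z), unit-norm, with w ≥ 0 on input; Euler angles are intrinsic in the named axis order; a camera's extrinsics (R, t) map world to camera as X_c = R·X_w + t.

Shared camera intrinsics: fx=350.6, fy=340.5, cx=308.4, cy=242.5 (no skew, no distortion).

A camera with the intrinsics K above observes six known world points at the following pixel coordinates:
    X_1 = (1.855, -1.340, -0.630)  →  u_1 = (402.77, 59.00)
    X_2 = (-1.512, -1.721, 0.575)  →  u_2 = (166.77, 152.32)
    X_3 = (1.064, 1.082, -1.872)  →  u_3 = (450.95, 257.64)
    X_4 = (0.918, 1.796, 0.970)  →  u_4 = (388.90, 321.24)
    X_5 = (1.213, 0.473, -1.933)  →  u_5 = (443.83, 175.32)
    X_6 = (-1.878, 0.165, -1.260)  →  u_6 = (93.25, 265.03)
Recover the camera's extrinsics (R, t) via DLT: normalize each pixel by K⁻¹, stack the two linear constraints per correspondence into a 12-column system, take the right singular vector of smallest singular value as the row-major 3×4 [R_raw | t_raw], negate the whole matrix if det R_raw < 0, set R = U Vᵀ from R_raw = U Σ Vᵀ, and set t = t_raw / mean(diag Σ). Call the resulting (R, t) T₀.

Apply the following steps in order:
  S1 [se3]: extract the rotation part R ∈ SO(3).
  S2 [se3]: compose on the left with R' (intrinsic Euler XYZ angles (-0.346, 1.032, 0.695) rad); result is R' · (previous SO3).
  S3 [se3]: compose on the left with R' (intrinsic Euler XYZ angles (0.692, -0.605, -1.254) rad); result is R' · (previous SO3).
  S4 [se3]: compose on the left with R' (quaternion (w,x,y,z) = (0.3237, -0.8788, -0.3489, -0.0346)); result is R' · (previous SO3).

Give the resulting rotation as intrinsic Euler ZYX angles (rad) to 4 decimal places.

source (pnp_recover): camera pose = R=[0.9537 0.2988 0.0326; -0.3005 0.9438 0.1374; 0.0103 -0.1409 0.9900], t=(-0.2301, -0.3301, 4.5701)
after S1 (rot_of_se3): [0.9537 0.2988 0.0326; -0.3005 0.9438 0.1374; 0.0103 -0.1409 0.9900]
after S2 (compose_so3): [0.4834 -0.3133 0.8174; 0.0900 0.9466 0.3095; -0.8708 -0.0760 0.4858]
after S3 (compose_so3): [0.6895 0.7028 0.1751; 0.0392 0.2051 -0.9779; -0.7232 0.6811 0.1139]
after S4 (compose_so3): [0.6643 0.5480 -0.5084; -0.0430 0.7070 0.7059; 0.7462 -0.4470 0.4932]

rotation (euler_zyx) = (-0.0647, -0.8424, -0.7363)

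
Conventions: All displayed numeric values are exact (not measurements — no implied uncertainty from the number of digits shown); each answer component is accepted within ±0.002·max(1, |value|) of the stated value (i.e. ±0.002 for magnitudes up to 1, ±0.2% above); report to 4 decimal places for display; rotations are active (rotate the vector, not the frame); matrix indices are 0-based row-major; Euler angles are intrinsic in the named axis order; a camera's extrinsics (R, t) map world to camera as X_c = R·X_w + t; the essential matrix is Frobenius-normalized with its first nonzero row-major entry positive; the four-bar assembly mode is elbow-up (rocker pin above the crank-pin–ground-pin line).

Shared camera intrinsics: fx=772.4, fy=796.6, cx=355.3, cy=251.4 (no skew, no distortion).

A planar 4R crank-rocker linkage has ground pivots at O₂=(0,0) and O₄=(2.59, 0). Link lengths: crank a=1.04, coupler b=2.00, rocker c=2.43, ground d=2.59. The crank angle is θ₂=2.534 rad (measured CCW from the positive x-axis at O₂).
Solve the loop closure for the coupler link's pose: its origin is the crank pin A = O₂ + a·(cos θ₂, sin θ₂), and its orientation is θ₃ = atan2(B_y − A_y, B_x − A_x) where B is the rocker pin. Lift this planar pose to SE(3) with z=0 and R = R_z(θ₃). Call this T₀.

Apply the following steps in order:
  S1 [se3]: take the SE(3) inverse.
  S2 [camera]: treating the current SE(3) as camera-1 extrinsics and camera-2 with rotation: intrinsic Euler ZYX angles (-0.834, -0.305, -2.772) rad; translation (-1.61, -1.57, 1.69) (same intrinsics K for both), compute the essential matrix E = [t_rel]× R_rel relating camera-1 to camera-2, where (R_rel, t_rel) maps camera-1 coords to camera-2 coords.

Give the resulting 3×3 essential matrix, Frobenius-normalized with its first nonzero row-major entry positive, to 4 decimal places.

matrix = [0.2502 0.2007 0.2687; 0.0949 -0.4981 -0.3805; 0.6209 -0.1497 0.1225]

source (fourbar_fk): coupler pose = R=[0.8414 -0.5404 0.0000; 0.5404 0.8414 0.0000; 0.0000 0.0000 1.0000], t=(-0.8539, 0.5937, 0.0000)
after S1 (invert_se3): R=[0.8414 0.5404 0.0000; -0.5404 0.8414 0.0000; 0.0000 0.0000 1.0000], t=(0.3976, -0.9610, 0.0000)
after S2 (essential): [0.2502 0.2007 0.2687; 0.0949 -0.4981 -0.3805; 0.6209 -0.1497 0.1225]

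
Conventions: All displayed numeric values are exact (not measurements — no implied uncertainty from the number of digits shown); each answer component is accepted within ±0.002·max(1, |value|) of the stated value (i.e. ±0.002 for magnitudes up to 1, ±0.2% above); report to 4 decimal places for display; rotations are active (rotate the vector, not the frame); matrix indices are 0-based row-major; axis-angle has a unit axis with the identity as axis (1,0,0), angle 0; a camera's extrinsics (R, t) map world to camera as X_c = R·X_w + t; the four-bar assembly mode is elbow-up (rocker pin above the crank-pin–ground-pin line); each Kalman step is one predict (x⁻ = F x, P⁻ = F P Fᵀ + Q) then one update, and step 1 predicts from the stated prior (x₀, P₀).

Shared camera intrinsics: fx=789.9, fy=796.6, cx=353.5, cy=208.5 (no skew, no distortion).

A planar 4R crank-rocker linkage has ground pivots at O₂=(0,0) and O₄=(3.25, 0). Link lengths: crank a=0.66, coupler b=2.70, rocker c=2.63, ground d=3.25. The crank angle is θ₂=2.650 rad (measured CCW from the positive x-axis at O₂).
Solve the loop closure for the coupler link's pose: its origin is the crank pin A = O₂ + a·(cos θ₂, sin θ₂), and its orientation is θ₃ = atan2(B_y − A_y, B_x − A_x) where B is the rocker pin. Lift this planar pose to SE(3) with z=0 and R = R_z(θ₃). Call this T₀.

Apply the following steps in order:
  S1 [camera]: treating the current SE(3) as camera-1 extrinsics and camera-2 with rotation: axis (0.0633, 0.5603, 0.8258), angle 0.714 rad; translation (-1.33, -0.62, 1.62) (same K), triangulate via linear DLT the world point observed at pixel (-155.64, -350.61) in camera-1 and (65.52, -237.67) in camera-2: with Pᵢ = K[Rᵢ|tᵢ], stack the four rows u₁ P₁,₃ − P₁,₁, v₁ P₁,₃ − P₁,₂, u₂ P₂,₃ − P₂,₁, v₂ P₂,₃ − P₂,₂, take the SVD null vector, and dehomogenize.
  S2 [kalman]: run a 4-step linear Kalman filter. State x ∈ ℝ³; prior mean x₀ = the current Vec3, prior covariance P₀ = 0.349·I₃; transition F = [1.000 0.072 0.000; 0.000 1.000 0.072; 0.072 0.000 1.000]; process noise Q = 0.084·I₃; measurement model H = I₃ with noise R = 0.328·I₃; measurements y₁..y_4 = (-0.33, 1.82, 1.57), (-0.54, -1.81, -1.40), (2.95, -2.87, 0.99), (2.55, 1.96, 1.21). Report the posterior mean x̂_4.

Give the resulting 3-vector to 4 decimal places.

result = (1.5078, 0.0480, 0.8952)

source (fourbar_fk): coupler pose = R=[0.7829 -0.6221 0.0000; 0.6221 0.7829 0.0000; 0.0000 0.0000 1.0000], t=(-0.5818, 0.3115, 0.0000)
after S1 (triangulate): (-1.1171, -0.8234, 1.4648)
after S2 (kf_track): (1.5078, 0.0480, 0.8952)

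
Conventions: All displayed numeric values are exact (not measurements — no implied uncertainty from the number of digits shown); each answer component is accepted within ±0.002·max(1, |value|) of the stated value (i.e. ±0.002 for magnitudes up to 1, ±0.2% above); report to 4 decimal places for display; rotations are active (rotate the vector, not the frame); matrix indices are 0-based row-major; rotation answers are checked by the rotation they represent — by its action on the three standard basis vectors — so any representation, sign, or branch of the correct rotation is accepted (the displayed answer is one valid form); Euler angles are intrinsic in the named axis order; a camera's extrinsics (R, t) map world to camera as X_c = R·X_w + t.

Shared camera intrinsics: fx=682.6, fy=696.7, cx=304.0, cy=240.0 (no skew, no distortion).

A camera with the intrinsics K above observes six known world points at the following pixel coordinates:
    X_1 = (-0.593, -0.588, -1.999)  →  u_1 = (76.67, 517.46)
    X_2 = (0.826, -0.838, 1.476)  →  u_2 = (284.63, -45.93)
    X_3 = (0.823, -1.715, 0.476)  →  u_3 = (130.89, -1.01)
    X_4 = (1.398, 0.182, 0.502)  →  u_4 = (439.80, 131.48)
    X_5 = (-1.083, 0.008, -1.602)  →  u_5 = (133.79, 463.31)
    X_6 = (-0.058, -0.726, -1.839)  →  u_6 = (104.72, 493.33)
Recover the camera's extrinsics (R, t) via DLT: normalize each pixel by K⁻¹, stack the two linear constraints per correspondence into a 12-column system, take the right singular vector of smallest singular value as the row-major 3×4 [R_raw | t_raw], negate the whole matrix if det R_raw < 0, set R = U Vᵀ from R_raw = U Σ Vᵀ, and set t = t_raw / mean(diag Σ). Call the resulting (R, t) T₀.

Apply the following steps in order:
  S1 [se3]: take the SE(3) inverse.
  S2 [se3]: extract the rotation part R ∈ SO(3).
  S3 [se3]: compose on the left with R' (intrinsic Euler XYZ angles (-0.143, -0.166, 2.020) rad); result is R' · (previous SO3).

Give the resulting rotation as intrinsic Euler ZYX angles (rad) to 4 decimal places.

rotation (euler_zyx) = (2.8316, 0.0567, -1.0952)

source (pnp_recover): camera pose = R=[0.6869 0.7122 0.1446; -0.1817 0.3609 -0.9147; -0.7036 0.6021 0.3773], t=(-0.3100, -0.0200, 4.9700)
after S1 (invert_se3): R=[0.6869 -0.1817 -0.7036; 0.7122 0.3609 0.6021; 0.1446 -0.9147 0.3773], t=(3.7064, -2.7645, -1.8487)
after S2 (rot_of_se3): [0.6869 -0.1817 -0.7036; 0.7122 0.3609 0.6021; 0.1446 -0.9147 0.3773]
after S3 (compose_so3): [-0.9508 -0.0917 -0.2959; 0.3045 -0.4515 -0.8387; -0.0567 -0.8876 0.4572]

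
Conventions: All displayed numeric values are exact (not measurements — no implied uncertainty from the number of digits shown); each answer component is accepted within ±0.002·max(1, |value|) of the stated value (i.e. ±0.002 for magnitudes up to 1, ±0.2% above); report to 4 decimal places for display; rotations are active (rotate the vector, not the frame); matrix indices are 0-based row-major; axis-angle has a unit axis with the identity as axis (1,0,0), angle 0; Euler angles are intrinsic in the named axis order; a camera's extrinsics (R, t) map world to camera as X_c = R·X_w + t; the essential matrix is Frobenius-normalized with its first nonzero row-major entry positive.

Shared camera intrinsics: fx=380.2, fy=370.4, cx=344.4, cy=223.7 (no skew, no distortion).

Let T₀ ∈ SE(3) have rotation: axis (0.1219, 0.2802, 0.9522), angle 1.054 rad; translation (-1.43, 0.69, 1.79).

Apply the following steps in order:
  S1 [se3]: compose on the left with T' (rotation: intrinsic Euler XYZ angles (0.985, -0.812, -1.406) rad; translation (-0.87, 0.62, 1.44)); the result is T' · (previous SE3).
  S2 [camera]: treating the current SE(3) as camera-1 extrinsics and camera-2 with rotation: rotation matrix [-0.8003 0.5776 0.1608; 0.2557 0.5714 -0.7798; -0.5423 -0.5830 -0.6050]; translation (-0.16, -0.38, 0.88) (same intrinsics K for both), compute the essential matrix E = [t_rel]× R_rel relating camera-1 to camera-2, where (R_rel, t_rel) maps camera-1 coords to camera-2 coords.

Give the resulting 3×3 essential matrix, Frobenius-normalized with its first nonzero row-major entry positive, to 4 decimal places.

matrix = [0.3258 0.2937 0.1335; 0.3403 -0.6045 0.0930; 0.4688 0.2173 0.1816]

after S1 (compose_se3): R=[0.7644 0.0960 -0.6376; -0.6448 0.1143 -0.7558; 0.0004 0.9888 0.1493], t=(-1.8620, 0.1665, 3.5696)
after S2 (essential): [0.3258 0.2937 0.1335; 0.3403 -0.6045 0.0930; 0.4688 0.2173 0.1816]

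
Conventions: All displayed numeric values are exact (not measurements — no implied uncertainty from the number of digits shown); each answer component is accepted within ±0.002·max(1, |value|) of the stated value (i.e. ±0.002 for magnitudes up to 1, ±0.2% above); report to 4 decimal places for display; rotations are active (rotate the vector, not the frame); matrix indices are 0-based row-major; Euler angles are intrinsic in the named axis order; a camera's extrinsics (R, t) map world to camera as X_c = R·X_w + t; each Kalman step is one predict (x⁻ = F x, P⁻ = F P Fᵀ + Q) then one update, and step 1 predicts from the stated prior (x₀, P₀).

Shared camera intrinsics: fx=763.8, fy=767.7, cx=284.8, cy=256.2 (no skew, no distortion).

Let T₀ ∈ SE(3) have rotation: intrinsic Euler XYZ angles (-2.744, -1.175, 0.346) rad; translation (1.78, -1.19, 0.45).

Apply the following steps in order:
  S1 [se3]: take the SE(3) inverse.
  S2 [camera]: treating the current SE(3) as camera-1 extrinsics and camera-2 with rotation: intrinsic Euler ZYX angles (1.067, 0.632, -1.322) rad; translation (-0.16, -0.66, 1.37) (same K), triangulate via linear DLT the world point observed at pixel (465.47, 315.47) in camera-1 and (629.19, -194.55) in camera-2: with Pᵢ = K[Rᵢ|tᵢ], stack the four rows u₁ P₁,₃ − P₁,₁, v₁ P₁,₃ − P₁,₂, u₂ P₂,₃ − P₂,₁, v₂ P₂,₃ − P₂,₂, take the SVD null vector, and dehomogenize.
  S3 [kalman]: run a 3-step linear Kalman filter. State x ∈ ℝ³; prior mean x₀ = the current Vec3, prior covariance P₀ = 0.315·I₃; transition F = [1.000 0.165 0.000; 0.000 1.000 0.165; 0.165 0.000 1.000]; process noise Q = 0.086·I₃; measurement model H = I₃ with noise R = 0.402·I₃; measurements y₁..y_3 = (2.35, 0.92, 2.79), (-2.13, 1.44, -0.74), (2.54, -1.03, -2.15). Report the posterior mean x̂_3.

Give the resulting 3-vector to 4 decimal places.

after S1 (invert_se3): R=[0.3627 0.0234 -0.9316; -0.1308 -0.9885 -0.0757; -0.9227 0.1493 -0.3555], t=(-0.1985, -0.9095, 1.9800)
after S2 (triangulate): (-0.4934, -0.9793, -1.1113)
after S3 (kf_track): (0.7047, -0.0189, -0.6650)

result = (0.7047, -0.0189, -0.6650)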